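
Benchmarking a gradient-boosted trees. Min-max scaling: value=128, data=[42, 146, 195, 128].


min=42, max=195
(128-42)/(195-42) = 86/153 = 0.5621

0.5621


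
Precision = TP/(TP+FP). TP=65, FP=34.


Precision = TP/(TP+FP)
= 65/(65+34)
= 65/99 = 65.66%

65.66%


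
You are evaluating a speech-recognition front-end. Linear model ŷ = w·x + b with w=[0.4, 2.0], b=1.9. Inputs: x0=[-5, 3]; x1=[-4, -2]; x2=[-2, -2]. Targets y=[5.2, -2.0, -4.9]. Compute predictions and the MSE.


ŷ0 = (0.4)·(-5) + (2.0)·(3) + 1.9 = 5.9
ŷ1 = (0.4)·(-4) + (2.0)·(-2) + 1.9 = -3.7
ŷ2 = (0.4)·(-2) + (2.0)·(-2) + 1.9 = -2.9
errors² = [0.49, 2.89, 4.0]
MSE = 7.3800/3 = 2.46

2.46


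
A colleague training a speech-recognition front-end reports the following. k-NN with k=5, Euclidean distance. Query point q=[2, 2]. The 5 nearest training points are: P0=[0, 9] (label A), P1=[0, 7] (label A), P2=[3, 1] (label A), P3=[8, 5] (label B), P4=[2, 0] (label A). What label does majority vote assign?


d(q,P0) = 7.2801  (label A)
d(q,P1) = 5.3852  (label A)
d(q,P2) = 1.4142  (label A)
d(q,P3) = 6.7082  (label B)
d(q,P4) = 2.0  (label A)
Votes: A=4, B=1
Majority → A

A


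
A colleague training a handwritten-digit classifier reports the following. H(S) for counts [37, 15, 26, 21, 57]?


Probabilities: [37/156, 15/156, 26/156, 21/156, 57/156] ≈ [0.2372, 0.0962, 0.1667, 0.1346, 0.3654]
H = -((37/156)·log₂(37/156) + (15/156)·log₂(15/156) + (26/156)·log₂(26/156) + (21/156)·log₂(21/156) + (57/156)·log₂(57/156))
  = 2.1682 bits

2.1682 bits


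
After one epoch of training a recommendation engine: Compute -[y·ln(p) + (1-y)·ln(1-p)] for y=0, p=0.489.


BCE = -[y·ln(p) + (1-y)·ln(1-p)]
= -0 - 1·ln(1-0.489)
= -ln(0.511) = 0.6714

0.6714


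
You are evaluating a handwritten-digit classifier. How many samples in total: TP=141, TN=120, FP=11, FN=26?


Total = TP + TN + FP + FN
= 141 + 120 + 11 + 26
= 298
(Predicted positive: 152, predicted negative: 146)

298


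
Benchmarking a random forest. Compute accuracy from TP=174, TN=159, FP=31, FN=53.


Accuracy = (TP+TN)/(TP+TN+FP+FN)
= (174+159)/(417)
= 333/417 = 79.86%

79.86%


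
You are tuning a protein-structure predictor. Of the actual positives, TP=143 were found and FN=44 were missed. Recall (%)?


Recall = TP/(TP+FN)
= 143/(143+44)
= 143/187 = 76.47%

76.47%


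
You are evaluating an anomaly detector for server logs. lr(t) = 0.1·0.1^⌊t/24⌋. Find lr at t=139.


n_drops = ⌊139/24⌋ = 5
lr = 0.1·0.1^5 = 0.1·0.00001 = 0.000001

0.000001


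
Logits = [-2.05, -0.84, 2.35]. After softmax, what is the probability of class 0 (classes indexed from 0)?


Exponentials: e^-2.05=0.1287, e^-0.84=0.4317, e^2.35=10.4856
Sum = 11.046
Softmax = [0.0117, 0.0391, 0.9493]
p[0] = 0.1287/11.046 = 0.0117

0.0117


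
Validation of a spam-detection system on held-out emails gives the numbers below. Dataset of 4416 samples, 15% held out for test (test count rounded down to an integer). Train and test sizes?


Test = ⌊4416·15/100⌋ = 662
Train = 4416 - 662 = 3754

Train: 3754, Test: 662


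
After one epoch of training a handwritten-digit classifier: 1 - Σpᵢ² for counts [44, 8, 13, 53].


Probabilities: [44/118, 8/118, 13/118, 53/118] ≈ [0.3729, 0.0678, 0.1102, 0.4492]
Σpᵢ² = (1936 + 64 + 169 + 2809)/118² = 4978/13924
Gini = 1 - Σpᵢ² = 1 - 4978/13924 = 0.6425

0.6425


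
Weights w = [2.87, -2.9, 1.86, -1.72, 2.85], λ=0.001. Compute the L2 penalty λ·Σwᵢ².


‖w‖₂² = (2.87)² + (-2.9)² + (1.86)² + (-1.72)² + (2.85)²
     = 8.2369 + 8.41 + 3.4596 + 2.9584 + 8.1225
     = 31.1874
λ·‖w‖₂² = 0.001·31.1874 = 0.031187

0.031187


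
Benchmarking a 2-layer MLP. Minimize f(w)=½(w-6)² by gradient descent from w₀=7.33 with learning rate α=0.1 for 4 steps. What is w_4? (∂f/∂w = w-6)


step 1: grad = 7.33-6 = 1.33; w = 7.33 - 0.1·(1.33) = 7.197
step 2: grad = 7.197-6 = 1.197; w = 7.197 - 0.1·(1.197) = 7.0773
step 3: grad = 7.0773-6 = 1.0773; w = 7.0773 - 0.1·(1.0773) = 6.96957
step 4: grad = 6.96957-6 = 0.96957; w = 6.96957 - 0.1·(0.96957) = 6.872613

6.872613


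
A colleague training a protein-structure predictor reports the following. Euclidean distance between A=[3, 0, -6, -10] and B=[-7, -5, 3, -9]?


d = √((3+ 7)² + (0+ 5)² + (-6-3)² + (-10+ 9)²)
  = √(100 + 25 + 81 + 1)
  = √207 = 14.3875

14.3875


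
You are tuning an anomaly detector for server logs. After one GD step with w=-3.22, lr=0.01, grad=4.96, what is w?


w_new = w - α·∇
= -3.22 - 0.01·4.96
= -3.22 - 0.0496
= -3.2696

-3.2696


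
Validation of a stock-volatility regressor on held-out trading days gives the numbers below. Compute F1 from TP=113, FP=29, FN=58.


Precision = 113/142 = 0.7958
Recall = 113/171 = 0.6608
F1 = 2·P·R/(P+R) = 2·TP/(2·TP+FP+FN) = 226/(226+29+58) = 226/313 = 0.722

0.722


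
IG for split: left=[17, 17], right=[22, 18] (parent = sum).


Parent = [39, 35], H_parent = 0.9979
H_left = 1 (n=34), H_right = 0.9928 (n=40)
H_children = (34/74)·1 + (40/74)·0.9928 = 0.9961
IG = 0.9979 - 0.9961 = 0.0018

0.0018


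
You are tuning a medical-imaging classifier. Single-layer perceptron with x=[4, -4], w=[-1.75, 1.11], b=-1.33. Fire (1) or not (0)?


z = (4)·(-1.75) + (-4)·(1.11) - 1.33
  = -12.77
step(z) = 0 (z<0)

0


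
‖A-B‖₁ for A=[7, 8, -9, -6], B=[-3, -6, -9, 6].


d = |7+ 3| + |8+ 6| + |-9+ 9| + |-6-6|
  = 10 + 14 + 0 + 12
  = 36

36


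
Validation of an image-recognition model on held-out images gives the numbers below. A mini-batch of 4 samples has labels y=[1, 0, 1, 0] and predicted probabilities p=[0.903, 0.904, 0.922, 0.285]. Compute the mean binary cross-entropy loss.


L[0] = -ln(0.903) = 0.102
L[1] = -ln(1-0.904) = -ln(0.096) = 2.3434
L[2] = -ln(0.922) = 0.0812
L[3] = -ln(1-0.285) = -ln(0.715) = 0.3355
mean = (0.102 + 2.3434 + 0.0812 + 0.3355)/4 = 0.7155

0.7155


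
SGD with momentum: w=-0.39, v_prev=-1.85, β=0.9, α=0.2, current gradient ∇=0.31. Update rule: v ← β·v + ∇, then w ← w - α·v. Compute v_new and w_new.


v_new = 0.9·-1.85 + 0.31 = -1.665 + 0.31 = -1.355
w_new = -0.39 - 0.2·-1.355 = -0.39 + 0.271 = -0.119

v_new=-1.355, w_new=-0.119


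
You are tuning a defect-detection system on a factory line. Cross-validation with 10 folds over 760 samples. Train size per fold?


Fold size = 760/10 = 76
Training per fold = 760 - 76 = 684

684


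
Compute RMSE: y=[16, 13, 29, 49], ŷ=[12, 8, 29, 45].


MSE = 57/4 = 14.25
RMSE = √(57/4) = 3.7749

3.7749


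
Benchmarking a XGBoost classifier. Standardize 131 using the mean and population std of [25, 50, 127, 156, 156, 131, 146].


μ = 113, σ = 49.3095
z = (131 - 113)/49.3095 = 0.365

0.365


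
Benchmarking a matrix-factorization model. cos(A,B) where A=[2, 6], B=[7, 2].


A·B = 2·7 + 6·2 = 26
‖A‖ = √40 = 6.3246, ‖B‖ = √53 = 7.2801
cos = 26/(√40·√53) = 26/√2120 = 0.5647

0.5647


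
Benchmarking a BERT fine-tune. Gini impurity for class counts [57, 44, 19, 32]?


Probabilities: [57/152, 44/152, 19/152, 32/152] ≈ [0.375, 0.2895, 0.125, 0.2105]
Σpᵢ² = (3249 + 1936 + 361 + 1024)/152² = 6570/23104
Gini = 1 - Σpᵢ² = 1 - 6570/23104 = 0.7156

0.7156


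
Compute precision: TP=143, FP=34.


Precision = TP/(TP+FP)
= 143/(143+34)
= 143/177 = 80.79%

80.79%


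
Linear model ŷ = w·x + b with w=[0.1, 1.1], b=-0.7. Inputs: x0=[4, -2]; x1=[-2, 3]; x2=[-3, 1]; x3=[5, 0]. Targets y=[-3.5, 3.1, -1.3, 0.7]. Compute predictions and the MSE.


ŷ0 = (0.1)·(4) + (1.1)·(-2) - 0.7 = -2.5
ŷ1 = (0.1)·(-2) + (1.1)·(3) - 0.7 = 2.4
ŷ2 = (0.1)·(-3) + (1.1)·(1) - 0.7 = 0.1
ŷ3 = (0.1)·(5) + (1.1)·(0) - 0.7 = -0.2
errors² = [1.0, 0.49, 1.96, 0.81]
MSE = 4.2600/4 = 1.065

1.065


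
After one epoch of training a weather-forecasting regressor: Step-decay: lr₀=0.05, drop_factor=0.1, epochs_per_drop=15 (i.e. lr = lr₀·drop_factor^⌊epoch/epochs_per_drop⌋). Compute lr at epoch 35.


n_drops = ⌊35/15⌋ = 2
lr = 0.05·0.1^2 = 0.05·0.01 = 0.0005

0.0005


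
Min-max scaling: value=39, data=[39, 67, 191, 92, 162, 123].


min=39, max=191
(39-39)/(191-39) = 0/152 = 0.0

0.0


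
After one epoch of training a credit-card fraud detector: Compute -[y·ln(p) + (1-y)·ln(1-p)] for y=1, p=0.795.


BCE = -[y·ln(p) + (1-y)·ln(1-p)]
= -1·ln(0.795) - 0
= -ln(0.795) = 0.2294

0.2294


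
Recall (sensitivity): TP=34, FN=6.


Recall = TP/(TP+FN)
= 34/(34+6)
= 34/40 = 85.0%

85.0%


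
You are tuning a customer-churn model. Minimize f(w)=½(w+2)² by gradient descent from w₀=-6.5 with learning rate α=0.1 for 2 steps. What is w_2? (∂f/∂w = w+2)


step 1: grad = -6.5+2 = -4.5; w = -6.5 - 0.1·(-4.5) = -6.05
step 2: grad = -6.05+2 = -4.05; w = -6.05 - 0.1·(-4.05) = -5.645

-5.645


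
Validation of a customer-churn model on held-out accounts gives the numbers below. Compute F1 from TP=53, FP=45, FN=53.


Precision = 53/98 = 0.5408
Recall = 53/106 = 0.5
F1 = 2·P·R/(P+R) = 2·TP/(2·TP+FP+FN) = 106/(106+45+53) = 106/204 = 0.5196

0.5196


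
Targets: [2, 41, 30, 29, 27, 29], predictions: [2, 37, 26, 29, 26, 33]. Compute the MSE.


Squared errors: (2-2)²=0, (41-37)²=16, (30-26)²=16, (29-29)²=0, (27-26)²=1, (29-33)²=16
Sum = 49
MSE = 49/6 = 49/6

49/6


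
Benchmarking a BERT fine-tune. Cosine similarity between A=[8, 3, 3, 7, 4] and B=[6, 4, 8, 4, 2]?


A·B = 8·6 + 3·4 + 3·8 + 7·4 + 4·2 = 120
‖A‖ = √147 = 12.1244, ‖B‖ = √136 = 11.6619
cos = 120/(√147·√136) = 120/√19992 = 0.8487

0.8487


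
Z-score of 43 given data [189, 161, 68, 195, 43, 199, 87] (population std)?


μ = 134.5714, σ = 61.5789
z = (43 - 134.5714)/61.5789 = -1.4871

-1.4871


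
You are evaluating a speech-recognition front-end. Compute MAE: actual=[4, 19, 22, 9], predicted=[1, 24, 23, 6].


Absolute errors: |4-1|=3, |19-24|=5, |22-23|=1, |9-6|=3
Sum = 12
MAE = 12/4 = 3

3


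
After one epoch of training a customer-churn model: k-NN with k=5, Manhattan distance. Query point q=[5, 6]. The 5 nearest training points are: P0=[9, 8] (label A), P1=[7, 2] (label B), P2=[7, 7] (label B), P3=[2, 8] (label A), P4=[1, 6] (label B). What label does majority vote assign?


d(q,P0) = 6  (label A)
d(q,P1) = 6  (label B)
d(q,P2) = 3  (label B)
d(q,P3) = 5  (label A)
d(q,P4) = 4  (label B)
Votes: A=2, B=3
Majority → B

B


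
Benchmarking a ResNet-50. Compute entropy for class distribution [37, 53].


Probabilities: [37/90, 53/90] ≈ [0.4111, 0.5889]
H = -((37/90)·log₂(37/90) + (53/90)·log₂(53/90))
  = 0.9771 bits

0.9771 bits


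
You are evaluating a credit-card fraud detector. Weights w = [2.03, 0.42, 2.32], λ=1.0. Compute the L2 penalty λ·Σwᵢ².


‖w‖₂² = (2.03)² + (0.42)² + (2.32)²
     = 4.1209 + 0.1764 + 5.3824
     = 9.6797
λ·‖w‖₂² = 1.0·9.6797 = 9.6797

9.6797


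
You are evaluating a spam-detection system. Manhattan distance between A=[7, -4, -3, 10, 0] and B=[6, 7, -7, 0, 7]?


d = |7-6| + |-4-7| + |-3+ 7| + |10-0| + |0-7|
  = 1 + 11 + 4 + 10 + 7
  = 33

33


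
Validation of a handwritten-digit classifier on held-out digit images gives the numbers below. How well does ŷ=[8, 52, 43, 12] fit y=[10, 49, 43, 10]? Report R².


ȳ = 28
SS_res = Σ(y-ŷ)² = 17
SS_tot = Σ(y-ȳ)² = 1314
R² = 1 - SS_res/SS_tot = 1 - 0.0129 = 0.9871

0.9871


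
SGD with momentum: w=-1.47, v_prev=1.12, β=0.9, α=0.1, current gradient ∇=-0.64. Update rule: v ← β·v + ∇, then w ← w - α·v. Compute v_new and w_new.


v_new = 0.9·1.12 - 0.64 = 1.008 - 0.64 = 0.368
w_new = -1.47 - 0.1·0.368 = -1.47 - 0.0368 = -1.5068

v_new=0.368, w_new=-1.5068


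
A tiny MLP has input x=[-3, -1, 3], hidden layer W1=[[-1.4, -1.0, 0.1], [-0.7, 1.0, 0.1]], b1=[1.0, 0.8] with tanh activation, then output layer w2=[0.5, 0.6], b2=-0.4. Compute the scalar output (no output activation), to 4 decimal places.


z1[0] = (-1.4)·(-3) + (-1.0)·(-1) + (0.1)·(3) + 1.0 = 6.5
z1[1] = (-0.7)·(-3) + (1.0)·(-1) + (0.1)·(3) + 0.8 = 2.2
h = tanh(z1) = [1.0, 0.9757]
output = (0.5)·(1.0) + (0.6)·(0.9757) - 0.4 = 0.6854

0.6854


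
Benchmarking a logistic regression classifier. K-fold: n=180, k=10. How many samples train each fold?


Fold size = 180/10 = 18
Training per fold = 180 - 18 = 162

162


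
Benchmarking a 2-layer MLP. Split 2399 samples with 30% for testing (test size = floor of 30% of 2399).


Test = ⌊2399·30/100⌋ = 719
Train = 2399 - 719 = 1680

Train: 1680, Test: 719


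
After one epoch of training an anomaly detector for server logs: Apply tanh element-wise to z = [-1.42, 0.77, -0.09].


tanh(-1.42) = -0.8896
tanh(0.77) = 0.6469
tanh(-0.09) = -0.0898
result = [-0.8896, 0.6469, -0.0898]

[-0.8896, 0.6469, -0.0898]


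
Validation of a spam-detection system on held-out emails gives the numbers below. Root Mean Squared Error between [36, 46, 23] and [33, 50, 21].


MSE = 29/3 = 9.6667
RMSE = √(29/3) = 3.1091

3.1091


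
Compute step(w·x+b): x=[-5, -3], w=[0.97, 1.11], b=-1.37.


z = (-5)·(0.97) + (-3)·(1.11) - 1.37
  = -9.55
step(z) = 0 (z<0)

0


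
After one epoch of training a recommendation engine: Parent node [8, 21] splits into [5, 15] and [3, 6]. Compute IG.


Parent = [8, 21], H_parent = 0.8498
H_left = 0.8113 (n=20), H_right = 0.9183 (n=9)
H_children = (20/29)·0.8113 + (9/29)·0.9183 = 0.8445
IG = 0.8498 - 0.8445 = 0.0053

0.0053


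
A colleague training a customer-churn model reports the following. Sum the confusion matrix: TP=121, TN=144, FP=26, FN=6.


Total = TP + TN + FP + FN
= 121 + 144 + 26 + 6
= 297
(Predicted positive: 147, predicted negative: 150)

297


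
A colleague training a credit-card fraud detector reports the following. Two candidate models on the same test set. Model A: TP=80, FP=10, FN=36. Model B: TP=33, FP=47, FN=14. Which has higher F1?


Model A: P=80/90=0.8889, R=80/116=0.6897, F1=2PR/(P+R)=2TP/(2TP+FP+FN)=160/206=0.7767
Model B: P=33/80=0.4125, R=33/47=0.7021, F1=2PR/(P+R)=2TP/(2TP+FP+FN)=66/127=0.5197
0.7767 > 0.5197 → Model A

Model A


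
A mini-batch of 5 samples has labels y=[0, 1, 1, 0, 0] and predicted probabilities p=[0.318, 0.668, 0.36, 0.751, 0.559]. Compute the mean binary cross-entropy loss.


L[0] = -ln(1-0.318) = -ln(0.682) = 0.3827
L[1] = -ln(0.668) = 0.4035
L[2] = -ln(0.36) = 1.0217
L[3] = -ln(1-0.751) = -ln(0.249) = 1.3903
L[4] = -ln(1-0.559) = -ln(0.441) = 0.8187
mean = (0.3827 + 0.4035 + 1.0217 + 1.3903 + 0.8187)/5 = 0.8034

0.8034


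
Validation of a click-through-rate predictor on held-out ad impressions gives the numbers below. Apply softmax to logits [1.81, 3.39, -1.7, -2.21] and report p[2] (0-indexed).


Exponentials: e^1.81=6.1104, e^3.39=29.666, e^-1.7=0.1827, e^-2.21=0.1097
Sum = 36.0688
Softmax = [0.1694, 0.8225, 0.0051, 0.003]
p[2] = 0.1827/36.0688 = 0.0051

0.0051


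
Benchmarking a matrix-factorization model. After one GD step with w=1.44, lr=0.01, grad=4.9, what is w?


w_new = w - α·∇
= 1.44 - 0.01·4.9
= 1.44 - 0.049
= 1.391

1.391


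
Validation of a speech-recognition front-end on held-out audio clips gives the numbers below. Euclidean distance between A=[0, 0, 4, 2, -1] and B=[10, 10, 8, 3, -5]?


d = √((0-10)² + (0-10)² + (4-8)² + (2-3)² + (-1+ 5)²)
  = √(100 + 100 + 16 + 1 + 16)
  = √233 = 15.2643

15.2643


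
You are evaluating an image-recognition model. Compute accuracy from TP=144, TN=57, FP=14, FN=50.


Accuracy = (TP+TN)/(TP+TN+FP+FN)
= (144+57)/(265)
= 201/265 = 75.85%

75.85%


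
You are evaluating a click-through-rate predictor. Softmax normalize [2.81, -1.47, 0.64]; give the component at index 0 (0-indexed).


Exponentials: e^2.81=16.6099, e^-1.47=0.2299, e^0.64=1.8965
Sum = 18.7363
Softmax = [0.8865, 0.0123, 0.1012]
p[0] = 16.6099/18.7363 = 0.8865

0.8865


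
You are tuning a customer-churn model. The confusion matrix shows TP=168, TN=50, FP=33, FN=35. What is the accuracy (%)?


Accuracy = (TP+TN)/(TP+TN+FP+FN)
= (168+50)/(286)
= 218/286 = 76.22%

76.22%


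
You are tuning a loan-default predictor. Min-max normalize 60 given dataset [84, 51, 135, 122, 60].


min=51, max=135
(60-51)/(135-51) = 9/84 = 0.1071

0.1071


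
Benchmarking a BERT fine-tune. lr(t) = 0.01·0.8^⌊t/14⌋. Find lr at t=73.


n_drops = ⌊73/14⌋ = 5
lr = 0.01·0.8^5 = 0.01·0.32768 = 0.0032768

0.0032768


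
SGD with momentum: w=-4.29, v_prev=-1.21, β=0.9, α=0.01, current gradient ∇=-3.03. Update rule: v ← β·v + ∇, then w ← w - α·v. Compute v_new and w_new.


v_new = 0.9·-1.21 - 3.03 = -1.089 - 3.03 = -4.119
w_new = -4.29 - 0.01·-4.119 = -4.29 + 0.04119 = -4.24881

v_new=-4.119, w_new=-4.24881


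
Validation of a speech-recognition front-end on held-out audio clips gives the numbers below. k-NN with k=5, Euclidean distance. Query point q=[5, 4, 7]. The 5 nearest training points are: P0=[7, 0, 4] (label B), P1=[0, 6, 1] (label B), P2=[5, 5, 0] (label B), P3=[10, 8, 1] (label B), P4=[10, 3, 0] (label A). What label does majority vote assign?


d(q,P0) = 5.3852  (label B)
d(q,P1) = 8.0623  (label B)
d(q,P2) = 7.0711  (label B)
d(q,P3) = 8.775  (label B)
d(q,P4) = 8.6603  (label A)
Votes: A=1, B=4
Majority → B

B


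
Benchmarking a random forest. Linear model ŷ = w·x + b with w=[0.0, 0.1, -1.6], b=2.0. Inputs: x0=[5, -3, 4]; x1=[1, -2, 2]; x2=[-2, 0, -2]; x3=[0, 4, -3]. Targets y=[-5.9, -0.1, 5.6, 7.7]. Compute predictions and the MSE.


ŷ0 = (0.0)·(5) + (0.1)·(-3) + (-1.6)·(4) + 2.0 = -4.7
ŷ1 = (0.0)·(1) + (0.1)·(-2) + (-1.6)·(2) + 2.0 = -1.4
ŷ2 = (0.0)·(-2) + (0.1)·(0) + (-1.6)·(-2) + 2.0 = 5.2
ŷ3 = (0.0)·(0) + (0.1)·(4) + (-1.6)·(-3) + 2.0 = 7.2
errors² = [1.44, 1.69, 0.16, 0.25]
MSE = 3.5400/4 = 0.885

0.885


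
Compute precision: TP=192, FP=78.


Precision = TP/(TP+FP)
= 192/(192+78)
= 192/270 = 71.11%

71.11%


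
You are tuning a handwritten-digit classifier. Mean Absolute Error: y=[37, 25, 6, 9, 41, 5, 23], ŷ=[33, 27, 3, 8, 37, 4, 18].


Absolute errors: |37-33|=4, |25-27|=2, |6-3|=3, |9-8|=1, |41-37|=4, |5-4|=1, |23-18|=5
Sum = 20
MAE = 20/7 = 20/7

20/7


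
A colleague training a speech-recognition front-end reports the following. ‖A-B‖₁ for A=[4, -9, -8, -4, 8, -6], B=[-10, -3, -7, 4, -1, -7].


d = |4+ 10| + |-9+ 3| + |-8+ 7| + |-4-4| + |8+ 1| + |-6+ 7|
  = 14 + 6 + 1 + 8 + 9 + 1
  = 39

39


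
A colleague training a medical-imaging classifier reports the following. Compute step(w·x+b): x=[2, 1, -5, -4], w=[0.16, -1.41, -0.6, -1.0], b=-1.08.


z = (2)·(0.16) + (1)·(-1.41) + (-5)·(-0.6) + (-4)·(-1.0) - 1.08
  = 4.83
step(z) = 1 (z≥0)

1


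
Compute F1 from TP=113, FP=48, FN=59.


Precision = 113/161 = 0.7019
Recall = 113/172 = 0.657
F1 = 2·P·R/(P+R) = 2·TP/(2·TP+FP+FN) = 226/(226+48+59) = 226/333 = 0.6787

0.6787


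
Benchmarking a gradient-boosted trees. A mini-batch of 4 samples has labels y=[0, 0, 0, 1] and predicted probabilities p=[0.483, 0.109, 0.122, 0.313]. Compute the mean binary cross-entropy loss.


L[0] = -ln(1-0.483) = -ln(0.517) = 0.6597
L[1] = -ln(1-0.109) = -ln(0.891) = 0.1154
L[2] = -ln(1-0.122) = -ln(0.878) = 0.1301
L[3] = -ln(0.313) = 1.1616
mean = (0.6597 + 0.1154 + 0.1301 + 1.1616)/4 = 0.5167

0.5167


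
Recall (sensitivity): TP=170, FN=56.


Recall = TP/(TP+FN)
= 170/(170+56)
= 170/226 = 75.22%

75.22%


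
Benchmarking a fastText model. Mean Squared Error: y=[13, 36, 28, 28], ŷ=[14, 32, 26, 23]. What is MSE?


Squared errors: (13-14)²=1, (36-32)²=16, (28-26)²=4, (28-23)²=25
Sum = 46
MSE = 46/4 = 23/2

23/2


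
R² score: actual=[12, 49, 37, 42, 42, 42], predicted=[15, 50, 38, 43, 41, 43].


ȳ = 37.3333
SS_res = Σ(y-ŷ)² = 14
SS_tot = Σ(y-ȳ)² = 843.33
R² = 1 - SS_res/SS_tot = 1 - 0.0166 = 0.9834

0.9834


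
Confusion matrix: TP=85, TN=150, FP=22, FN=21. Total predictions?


Total = TP + TN + FP + FN
= 85 + 150 + 22 + 21
= 278
(Predicted positive: 107, predicted negative: 171)

278


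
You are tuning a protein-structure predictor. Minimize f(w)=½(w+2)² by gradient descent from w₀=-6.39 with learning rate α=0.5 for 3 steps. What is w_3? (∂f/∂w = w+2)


step 1: grad = -6.39+2 = -4.39; w = -6.39 - 0.5·(-4.39) = -4.195
step 2: grad = -4.195+2 = -2.195; w = -4.195 - 0.5·(-2.195) = -3.0975
step 3: grad = -3.0975+2 = -1.0975; w = -3.0975 - 0.5·(-1.0975) = -2.54875

-2.54875


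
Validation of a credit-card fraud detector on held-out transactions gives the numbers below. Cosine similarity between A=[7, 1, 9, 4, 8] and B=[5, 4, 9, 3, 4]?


A·B = 7·5 + 1·4 + 9·9 + 4·3 + 8·4 = 164
‖A‖ = √211 = 14.5258, ‖B‖ = √147 = 12.1244
cos = 164/(√211·√147) = 164/√31017 = 0.9312

0.9312


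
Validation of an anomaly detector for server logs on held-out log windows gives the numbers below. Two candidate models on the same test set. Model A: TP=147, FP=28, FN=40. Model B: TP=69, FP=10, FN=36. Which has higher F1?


Model A: P=147/175=0.84, R=147/187=0.7861, F1=2PR/(P+R)=2TP/(2TP+FP+FN)=294/362=0.8122
Model B: P=69/79=0.8734, R=69/105=0.6571, F1=2PR/(P+R)=2TP/(2TP+FP+FN)=138/184=0.75
0.8122 > 0.75 → Model A

Model A


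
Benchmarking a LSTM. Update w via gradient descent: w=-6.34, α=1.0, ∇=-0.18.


w_new = w - α·∇
= -6.34 - 1.0·-0.18
= -6.34 + 0.18
= -6.16

-6.16


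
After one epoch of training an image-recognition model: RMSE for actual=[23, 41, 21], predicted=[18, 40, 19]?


MSE = 30/3 = 10
RMSE = √(30/3) = 3.1623

3.1623


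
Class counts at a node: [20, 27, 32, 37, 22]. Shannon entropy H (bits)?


Probabilities: [20/138, 27/138, 32/138, 37/138, 22/138] ≈ [0.1449, 0.1957, 0.2319, 0.2681, 0.1594]
H = -((20/138)·log₂(20/138) + (27/138)·log₂(27/138) + (32/138)·log₂(32/138) + (37/138)·log₂(37/138) + (22/138)·log₂(22/138))
  = 2.2848 bits

2.2848 bits


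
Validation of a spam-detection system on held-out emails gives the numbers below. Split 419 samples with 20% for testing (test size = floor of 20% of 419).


Test = ⌊419·20/100⌋ = 83
Train = 419 - 83 = 336

Train: 336, Test: 83


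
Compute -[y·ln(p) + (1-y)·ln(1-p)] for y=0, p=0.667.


BCE = -[y·ln(p) + (1-y)·ln(1-p)]
= -0 - 1·ln(1-0.667)
= -ln(0.333) = 1.0996

1.0996


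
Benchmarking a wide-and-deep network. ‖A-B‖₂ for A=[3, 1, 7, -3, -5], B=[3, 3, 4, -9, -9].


d = √((3-3)² + (1-3)² + (7-4)² + (-3+ 9)² + (-5+ 9)²)
  = √(0 + 4 + 9 + 36 + 16)
  = √65 = 8.0623

8.0623


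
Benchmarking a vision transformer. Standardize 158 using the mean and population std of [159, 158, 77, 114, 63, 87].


μ = 109.6667, σ = 37.7433
z = (158 - 109.6667)/37.7433 = 1.2806

1.2806


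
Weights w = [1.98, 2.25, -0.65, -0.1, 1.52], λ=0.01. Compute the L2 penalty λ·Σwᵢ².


‖w‖₂² = (1.98)² + (2.25)² + (-0.65)² + (-0.1)² + (1.52)²
     = 3.9204 + 5.0625 + 0.4225 + 0.01 + 2.3104
     = 11.7258
λ·‖w‖₂² = 0.01·11.7258 = 0.117258

0.117258


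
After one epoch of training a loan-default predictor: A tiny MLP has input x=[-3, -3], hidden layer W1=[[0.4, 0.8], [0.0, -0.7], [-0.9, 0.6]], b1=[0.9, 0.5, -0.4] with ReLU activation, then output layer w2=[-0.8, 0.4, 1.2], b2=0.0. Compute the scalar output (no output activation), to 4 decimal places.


z1[0] = (0.4)·(-3) + (0.8)·(-3) + 0.9 = -2.7
z1[1] = (0.0)·(-3) + (-0.7)·(-3) + 0.5 = 2.6
z1[2] = (-0.9)·(-3) + (0.6)·(-3) - 0.4 = 0.5
h = ReLU(z1) = [0.0, 2.6, 0.5]
output = (-0.8)·(0.0) + (0.4)·(2.6) + (1.2)·(0.5) + 0.0 = 1.64

1.64


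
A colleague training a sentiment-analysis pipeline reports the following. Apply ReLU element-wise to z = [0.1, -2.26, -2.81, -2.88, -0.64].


ReLU(0.1) = max(0, 0.1) = 0.1
ReLU(-2.26) = max(0, -2.26) = 0.0
ReLU(-2.81) = max(0, -2.81) = 0.0
ReLU(-2.88) = max(0, -2.88) = 0.0
ReLU(-0.64) = max(0, -0.64) = 0.0
result = [0.1, 0.0, 0.0, 0.0, 0.0]

[0.1, 0.0, 0.0, 0.0, 0.0]


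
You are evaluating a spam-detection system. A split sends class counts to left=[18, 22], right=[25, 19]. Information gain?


Parent = [43, 41], H_parent = 0.9996
H_left = 0.9928 (n=40), H_right = 0.9865 (n=44)
H_children = (40/84)·0.9928 + (44/84)·0.9865 = 0.9895
IG = 0.9996 - 0.9895 = 0.0101

0.0101


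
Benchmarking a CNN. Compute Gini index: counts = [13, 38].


Probabilities: [13/51, 38/51] ≈ [0.2549, 0.7451]
Σpᵢ² = (169 + 1444)/51² = 1613/2601
Gini = 1 - Σpᵢ² = 1 - 1613/2601 = 0.3799

0.3799


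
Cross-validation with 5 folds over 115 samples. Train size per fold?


Fold size = 115/5 = 23
Training per fold = 115 - 23 = 92

92


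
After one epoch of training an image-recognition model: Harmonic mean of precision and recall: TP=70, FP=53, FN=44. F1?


Precision = 70/123 = 0.5691
Recall = 70/114 = 0.614
F1 = 2·P·R/(P+R) = 2·TP/(2·TP+FP+FN) = 140/(140+53+44) = 140/237 = 0.5907

0.5907


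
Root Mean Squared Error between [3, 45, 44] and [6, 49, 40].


MSE = 41/3 = 13.6667
RMSE = √(41/3) = 3.6968

3.6968


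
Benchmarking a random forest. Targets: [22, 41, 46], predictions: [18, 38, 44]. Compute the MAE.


Absolute errors: |22-18|=4, |41-38|=3, |46-44|=2
Sum = 9
MAE = 9/3 = 3

3


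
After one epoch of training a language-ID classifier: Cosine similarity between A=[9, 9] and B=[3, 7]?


A·B = 9·3 + 9·7 = 90
‖A‖ = √162 = 12.7279, ‖B‖ = √58 = 7.6158
cos = 90/(√162·√58) = 90/√9396 = 0.9285

0.9285


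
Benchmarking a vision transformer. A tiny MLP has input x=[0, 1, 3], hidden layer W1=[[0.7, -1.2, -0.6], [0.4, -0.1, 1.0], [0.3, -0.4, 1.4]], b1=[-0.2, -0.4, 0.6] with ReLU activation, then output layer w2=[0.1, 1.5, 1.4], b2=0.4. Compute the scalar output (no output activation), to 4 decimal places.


z1[0] = (0.7)·(0) + (-1.2)·(1) + (-0.6)·(3) - 0.2 = -3.2
z1[1] = (0.4)·(0) + (-0.1)·(1) + (1.0)·(3) - 0.4 = 2.5
z1[2] = (0.3)·(0) + (-0.4)·(1) + (1.4)·(3) + 0.6 = 4.4
h = ReLU(z1) = [0.0, 2.5, 4.4]
output = (0.1)·(0.0) + (1.5)·(2.5) + (1.4)·(4.4) + 0.4 = 10.31

10.31


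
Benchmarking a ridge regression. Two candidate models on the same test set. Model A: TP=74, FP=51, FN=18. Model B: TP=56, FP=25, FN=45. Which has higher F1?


Model A: P=74/125=0.592, R=74/92=0.8043, F1=2PR/(P+R)=2TP/(2TP+FP+FN)=148/217=0.682
Model B: P=56/81=0.6914, R=56/101=0.5545, F1=2PR/(P+R)=2TP/(2TP+FP+FN)=112/182=0.6154
0.682 > 0.6154 → Model A

Model A


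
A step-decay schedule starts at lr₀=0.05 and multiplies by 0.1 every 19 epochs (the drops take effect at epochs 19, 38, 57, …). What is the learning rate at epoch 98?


n_drops = ⌊98/19⌋ = 5
lr = 0.05·0.1^5 = 0.05·0.00001 = 0.0000005

0.0000005


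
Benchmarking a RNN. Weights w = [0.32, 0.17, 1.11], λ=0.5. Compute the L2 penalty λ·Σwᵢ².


‖w‖₂² = (0.32)² + (0.17)² + (1.11)²
     = 0.1024 + 0.0289 + 1.2321
     = 1.3634
λ·‖w‖₂² = 0.5·1.3634 = 0.6817

0.6817


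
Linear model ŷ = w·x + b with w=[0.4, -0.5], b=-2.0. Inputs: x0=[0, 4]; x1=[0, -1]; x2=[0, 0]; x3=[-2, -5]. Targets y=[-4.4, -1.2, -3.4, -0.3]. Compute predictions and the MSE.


ŷ0 = (0.4)·(0) + (-0.5)·(4) - 2.0 = -4.0
ŷ1 = (0.4)·(0) + (-0.5)·(-1) - 2.0 = -1.5
ŷ2 = (0.4)·(0) + (-0.5)·(0) - 2.0 = -2.0
ŷ3 = (0.4)·(-2) + (-0.5)·(-5) - 2.0 = -0.3
errors² = [0.16, 0.09, 1.96, 0.0]
MSE = 2.2100/4 = 0.5525

0.5525


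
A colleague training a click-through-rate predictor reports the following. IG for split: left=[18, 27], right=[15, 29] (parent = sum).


Parent = [33, 56], H_parent = 0.9513
H_left = 0.971 (n=45), H_right = 0.9257 (n=44)
H_children = (45/89)·0.971 + (44/89)·0.9257 = 0.9486
IG = 0.9513 - 0.9486 = 0.0027

0.0027


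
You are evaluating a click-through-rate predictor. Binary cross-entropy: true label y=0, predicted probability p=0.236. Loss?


BCE = -[y·ln(p) + (1-y)·ln(1-p)]
= -0 - 1·ln(1-0.236)
= -ln(0.764) = 0.2692

0.2692


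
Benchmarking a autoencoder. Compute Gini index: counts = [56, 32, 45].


Probabilities: [56/133, 32/133, 45/133] ≈ [0.4211, 0.2406, 0.3383]
Σpᵢ² = (3136 + 1024 + 2025)/133² = 6185/17689
Gini = 1 - Σpᵢ² = 1 - 6185/17689 = 0.6503

0.6503


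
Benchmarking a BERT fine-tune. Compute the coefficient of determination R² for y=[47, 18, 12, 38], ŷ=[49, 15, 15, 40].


ȳ = 28.75
SS_res = Σ(y-ŷ)² = 26
SS_tot = Σ(y-ȳ)² = 814.75
R² = 1 - SS_res/SS_tot = 1 - 0.0319 = 0.9681

0.9681


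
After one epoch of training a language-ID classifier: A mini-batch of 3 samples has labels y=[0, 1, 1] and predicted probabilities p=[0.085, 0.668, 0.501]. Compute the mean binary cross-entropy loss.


L[0] = -ln(1-0.085) = -ln(0.915) = 0.0888
L[1] = -ln(0.668) = 0.4035
L[2] = -ln(0.501) = 0.6911
mean = (0.0888 + 0.4035 + 0.6911)/3 = 0.3945

0.3945


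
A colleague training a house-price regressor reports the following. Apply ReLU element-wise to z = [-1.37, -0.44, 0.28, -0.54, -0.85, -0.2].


ReLU(-1.37) = max(0, -1.37) = 0.0
ReLU(-0.44) = max(0, -0.44) = 0.0
ReLU(0.28) = max(0, 0.28) = 0.28
ReLU(-0.54) = max(0, -0.54) = 0.0
ReLU(-0.85) = max(0, -0.85) = 0.0
ReLU(-0.2) = max(0, -0.2) = 0.0
result = [0.0, 0.0, 0.28, 0.0, 0.0, 0.0]

[0.0, 0.0, 0.28, 0.0, 0.0, 0.0]


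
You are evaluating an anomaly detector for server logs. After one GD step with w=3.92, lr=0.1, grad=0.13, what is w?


w_new = w - α·∇
= 3.92 - 0.1·0.13
= 3.92 - 0.013
= 3.907

3.907


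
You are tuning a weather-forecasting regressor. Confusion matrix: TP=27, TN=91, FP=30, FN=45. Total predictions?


Total = TP + TN + FP + FN
= 27 + 91 + 30 + 45
= 193
(Predicted positive: 57, predicted negative: 136)

193


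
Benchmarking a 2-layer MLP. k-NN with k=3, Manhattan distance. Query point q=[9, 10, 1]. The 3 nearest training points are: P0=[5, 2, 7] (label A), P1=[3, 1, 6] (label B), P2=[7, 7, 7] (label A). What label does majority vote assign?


d(q,P0) = 18  (label A)
d(q,P1) = 20  (label B)
d(q,P2) = 11  (label A)
Votes: A=2, B=1
Majority → A

A


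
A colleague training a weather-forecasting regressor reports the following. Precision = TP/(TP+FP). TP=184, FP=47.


Precision = TP/(TP+FP)
= 184/(184+47)
= 184/231 = 79.65%

79.65%


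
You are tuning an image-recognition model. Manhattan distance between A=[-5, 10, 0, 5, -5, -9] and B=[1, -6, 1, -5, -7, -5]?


d = |-5-1| + |10+ 6| + |0-1| + |5+ 5| + |-5+ 7| + |-9+ 5|
  = 6 + 16 + 1 + 10 + 2 + 4
  = 39

39


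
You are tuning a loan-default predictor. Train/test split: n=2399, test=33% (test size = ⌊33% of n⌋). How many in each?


Test = ⌊2399·33/100⌋ = 791
Train = 2399 - 791 = 1608

Train: 1608, Test: 791


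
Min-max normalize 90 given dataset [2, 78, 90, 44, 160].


min=2, max=160
(90-2)/(160-2) = 88/158 = 0.557

0.557


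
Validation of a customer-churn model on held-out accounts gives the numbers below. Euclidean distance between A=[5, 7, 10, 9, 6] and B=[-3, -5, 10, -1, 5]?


d = √((5+ 3)² + (7+ 5)² + (10-10)² + (9+ 1)² + (6-5)²)
  = √(64 + 144 + 0 + 100 + 1)
  = √309 = 17.5784

17.5784


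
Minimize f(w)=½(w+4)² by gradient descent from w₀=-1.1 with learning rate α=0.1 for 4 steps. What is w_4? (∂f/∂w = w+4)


step 1: grad = -1.1+4 = 2.9; w = -1.1 - 0.1·(2.9) = -1.39
step 2: grad = -1.39+4 = 2.61; w = -1.39 - 0.1·(2.61) = -1.651
step 3: grad = -1.651+4 = 2.349; w = -1.651 - 0.1·(2.349) = -1.8859
step 4: grad = -1.8859+4 = 2.1141; w = -1.8859 - 0.1·(2.1141) = -2.09731

-2.09731


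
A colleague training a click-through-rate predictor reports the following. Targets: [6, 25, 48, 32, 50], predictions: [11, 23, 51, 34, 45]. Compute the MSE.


Squared errors: (6-11)²=25, (25-23)²=4, (48-51)²=9, (32-34)²=4, (50-45)²=25
Sum = 67
MSE = 67/5 = 67/5

67/5


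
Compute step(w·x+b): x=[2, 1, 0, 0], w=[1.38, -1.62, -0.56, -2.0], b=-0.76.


z = (2)·(1.38) + (1)·(-1.62) + (0)·(-0.56) + (0)·(-2.0) - 0.76
  = 0.38
step(z) = 1 (z≥0)

1


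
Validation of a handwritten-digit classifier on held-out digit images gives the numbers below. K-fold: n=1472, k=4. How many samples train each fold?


Fold size = 1472/4 = 368
Training per fold = 1472 - 368 = 1104

1104


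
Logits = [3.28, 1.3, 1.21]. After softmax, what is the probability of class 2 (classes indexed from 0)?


Exponentials: e^3.28=26.5758, e^1.3=3.6693, e^1.21=3.3535
Sum = 33.5986
Softmax = [0.791, 0.1092, 0.0998]
p[2] = 3.3535/33.5986 = 0.0998

0.0998


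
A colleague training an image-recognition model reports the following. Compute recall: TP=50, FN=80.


Recall = TP/(TP+FN)
= 50/(50+80)
= 50/130 = 38.46%

38.46%


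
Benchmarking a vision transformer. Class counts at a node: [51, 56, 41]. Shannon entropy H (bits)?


Probabilities: [51/148, 56/148, 41/148] ≈ [0.3446, 0.3784, 0.277]
H = -((51/148)·log₂(51/148) + (56/148)·log₂(56/148) + (41/148)·log₂(41/148))
  = 1.5732 bits

1.5732 bits


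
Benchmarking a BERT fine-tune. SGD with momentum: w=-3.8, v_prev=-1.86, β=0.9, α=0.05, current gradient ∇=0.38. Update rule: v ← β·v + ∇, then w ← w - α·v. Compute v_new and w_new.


v_new = 0.9·-1.86 + 0.38 = -1.674 + 0.38 = -1.294
w_new = -3.8 - 0.05·-1.294 = -3.8 + 0.0647 = -3.7353

v_new=-1.294, w_new=-3.7353


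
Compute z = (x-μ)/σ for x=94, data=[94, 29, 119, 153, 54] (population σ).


μ = 89.8, σ = 44.3685
z = (94 - 89.8)/44.3685 = 0.0947

0.0947


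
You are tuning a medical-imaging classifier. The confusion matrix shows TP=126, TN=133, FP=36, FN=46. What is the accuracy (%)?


Accuracy = (TP+TN)/(TP+TN+FP+FN)
= (126+133)/(341)
= 259/341 = 75.95%

75.95%


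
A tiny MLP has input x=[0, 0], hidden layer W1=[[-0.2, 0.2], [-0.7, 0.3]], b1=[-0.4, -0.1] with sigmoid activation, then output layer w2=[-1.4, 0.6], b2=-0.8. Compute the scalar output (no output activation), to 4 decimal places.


z1[0] = (-0.2)·(0) + (0.2)·(0) - 0.4 = -0.4
z1[1] = (-0.7)·(0) + (0.3)·(0) - 0.1 = -0.1
h = sigmoid(z1) = [0.4013, 0.475]
output = (-1.4)·(0.4013) + (0.6)·(0.475) - 0.8 = -1.0768

-1.0768


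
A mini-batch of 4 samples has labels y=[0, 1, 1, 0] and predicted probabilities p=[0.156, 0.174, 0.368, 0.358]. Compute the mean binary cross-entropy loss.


L[0] = -ln(1-0.156) = -ln(0.844) = 0.1696
L[1] = -ln(0.174) = 1.7487
L[2] = -ln(0.368) = 0.9997
L[3] = -ln(1-0.358) = -ln(0.642) = 0.4432
mean = (0.1696 + 1.7487 + 0.9997 + 0.4432)/4 = 0.8403

0.8403


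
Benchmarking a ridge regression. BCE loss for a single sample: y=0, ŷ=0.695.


BCE = -[y·ln(p) + (1-y)·ln(1-p)]
= -0 - 1·ln(1-0.695)
= -ln(0.305) = 1.1874

1.1874


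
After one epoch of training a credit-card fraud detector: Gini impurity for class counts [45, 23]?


Probabilities: [45/68, 23/68] ≈ [0.6618, 0.3382]
Σpᵢ² = (2025 + 529)/68² = 2554/4624
Gini = 1 - Σpᵢ² = 1 - 2554/4624 = 0.4477

0.4477


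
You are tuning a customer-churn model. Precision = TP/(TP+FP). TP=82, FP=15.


Precision = TP/(TP+FP)
= 82/(82+15)
= 82/97 = 84.54%

84.54%


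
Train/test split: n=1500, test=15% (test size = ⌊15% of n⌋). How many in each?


Test = ⌊1500·15/100⌋ = 225
Train = 1500 - 225 = 1275

Train: 1275, Test: 225


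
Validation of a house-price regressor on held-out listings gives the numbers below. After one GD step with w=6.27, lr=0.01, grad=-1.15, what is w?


w_new = w - α·∇
= 6.27 - 0.01·-1.15
= 6.27 + 0.0115
= 6.2815

6.2815


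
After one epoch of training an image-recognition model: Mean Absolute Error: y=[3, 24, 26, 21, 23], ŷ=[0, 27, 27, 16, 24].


Absolute errors: |3-0|=3, |24-27|=3, |26-27|=1, |21-16|=5, |23-24|=1
Sum = 13
MAE = 13/5 = 13/5

13/5


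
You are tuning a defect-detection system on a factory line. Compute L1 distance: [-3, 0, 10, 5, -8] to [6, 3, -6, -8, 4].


d = |-3-6| + |0-3| + |10+ 6| + |5+ 8| + |-8-4|
  = 9 + 3 + 16 + 13 + 12
  = 53

53


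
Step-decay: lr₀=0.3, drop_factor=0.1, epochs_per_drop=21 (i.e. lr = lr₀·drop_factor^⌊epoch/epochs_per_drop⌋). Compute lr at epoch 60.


n_drops = ⌊60/21⌋ = 2
lr = 0.3·0.1^2 = 0.3·0.01 = 0.003

0.003


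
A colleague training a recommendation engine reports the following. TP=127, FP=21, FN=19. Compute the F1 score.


Precision = 127/148 = 0.8581
Recall = 127/146 = 0.8699
F1 = 2·P·R/(P+R) = 2·TP/(2·TP+FP+FN) = 254/(254+21+19) = 254/294 = 0.8639

0.8639


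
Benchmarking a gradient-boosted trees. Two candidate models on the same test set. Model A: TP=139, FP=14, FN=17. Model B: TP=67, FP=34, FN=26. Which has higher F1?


Model A: P=139/153=0.9085, R=139/156=0.891, F1=2PR/(P+R)=2TP/(2TP+FP+FN)=278/309=0.8997
Model B: P=67/101=0.6634, R=67/93=0.7204, F1=2PR/(P+R)=2TP/(2TP+FP+FN)=134/194=0.6907
0.8997 > 0.6907 → Model A

Model A


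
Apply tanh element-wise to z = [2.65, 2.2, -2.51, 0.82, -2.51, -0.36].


tanh(2.65) = 0.9901
tanh(2.2) = 0.9757
tanh(-2.51) = -0.9869
tanh(0.82) = 0.6751
tanh(-2.51) = -0.9869
tanh(-0.36) = -0.3452
result = [0.9901, 0.9757, -0.9869, 0.6751, -0.9869, -0.3452]

[0.9901, 0.9757, -0.9869, 0.6751, -0.9869, -0.3452]


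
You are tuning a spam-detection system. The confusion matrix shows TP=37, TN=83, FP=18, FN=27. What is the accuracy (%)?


Accuracy = (TP+TN)/(TP+TN+FP+FN)
= (37+83)/(165)
= 120/165 = 72.73%

72.73%


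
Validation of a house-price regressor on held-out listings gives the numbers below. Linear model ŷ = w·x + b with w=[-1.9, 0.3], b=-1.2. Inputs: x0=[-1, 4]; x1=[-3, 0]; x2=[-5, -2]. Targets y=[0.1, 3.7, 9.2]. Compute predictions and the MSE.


ŷ0 = (-1.9)·(-1) + (0.3)·(4) - 1.2 = 1.9
ŷ1 = (-1.9)·(-3) + (0.3)·(0) - 1.2 = 4.5
ŷ2 = (-1.9)·(-5) + (0.3)·(-2) - 1.2 = 7.7
errors² = [3.24, 0.64, 2.25]
MSE = 6.1300/3 = 2.0433

2.0433


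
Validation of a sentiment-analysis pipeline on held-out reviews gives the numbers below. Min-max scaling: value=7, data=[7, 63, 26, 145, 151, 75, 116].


min=7, max=151
(7-7)/(151-7) = 0/144 = 0.0

0.0


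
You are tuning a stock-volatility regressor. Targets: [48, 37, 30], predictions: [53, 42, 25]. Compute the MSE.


Squared errors: (48-53)²=25, (37-42)²=25, (30-25)²=25
Sum = 75
MSE = 75/3 = 25

25


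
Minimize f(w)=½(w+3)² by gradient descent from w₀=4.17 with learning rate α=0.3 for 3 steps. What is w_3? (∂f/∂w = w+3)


step 1: grad = 4.17+3 = 7.17; w = 4.17 - 0.3·(7.17) = 2.019
step 2: grad = 2.019+3 = 5.019; w = 2.019 - 0.3·(5.019) = 0.5133
step 3: grad = 0.5133+3 = 3.5133; w = 0.5133 - 0.3·(3.5133) = -0.54069

-0.54069


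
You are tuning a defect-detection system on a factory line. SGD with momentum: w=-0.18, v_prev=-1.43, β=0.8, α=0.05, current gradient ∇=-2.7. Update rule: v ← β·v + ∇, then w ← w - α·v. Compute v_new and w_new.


v_new = 0.8·-1.43 - 2.7 = -1.144 - 2.7 = -3.844
w_new = -0.18 - 0.05·-3.844 = -0.18 + 0.1922 = 0.0122

v_new=-3.844, w_new=0.0122


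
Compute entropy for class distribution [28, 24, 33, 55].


Probabilities: [28/140, 24/140, 33/140, 55/140] ≈ [0.2, 0.1714, 0.2357, 0.3929]
H = -((28/140)·log₂(28/140) + (24/140)·log₂(24/140) + (33/140)·log₂(33/140) + (55/140)·log₂(55/140))
  = 1.9215 bits

1.9215 bits


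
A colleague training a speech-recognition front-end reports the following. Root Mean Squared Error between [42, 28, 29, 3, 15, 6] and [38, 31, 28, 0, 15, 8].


MSE = 39/6 = 6.5
RMSE = √(39/6) = 2.5495

2.5495


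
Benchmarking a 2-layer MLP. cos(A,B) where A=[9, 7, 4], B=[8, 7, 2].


A·B = 9·8 + 7·7 + 4·2 = 129
‖A‖ = √146 = 12.083, ‖B‖ = √117 = 10.8167
cos = 129/(√146·√117) = 129/√17082 = 0.987

0.987


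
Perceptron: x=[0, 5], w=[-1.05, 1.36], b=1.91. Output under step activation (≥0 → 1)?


z = (0)·(-1.05) + (5)·(1.36) + 1.91
  = 8.71
step(z) = 1 (z≥0)

1
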